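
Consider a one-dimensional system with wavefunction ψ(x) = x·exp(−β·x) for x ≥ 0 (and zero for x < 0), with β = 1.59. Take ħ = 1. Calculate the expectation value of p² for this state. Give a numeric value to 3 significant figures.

2.53

p² ψ = −ħ² d²ψ/dx²; ⟨p²⟩ = −ħ² ∫ ψ*·ψ'' dx / ∫|ψ|² dx.
Differentiate x·exp(−β·x) with the product rule; every integrand then reduces to terms xʲ·e^(−2βx) on [0, ∞), with ∫₀^∞ xʲ·e^(−2βx) dx = j!/(2β)^(j+1).
State is unnormalized: ∫|ψ|² dx = 0.062194, and ∫ψ*·(−ħ² ψ'') dx = 0.15723, so ⟨p²⟩ = 0.15723 / 0.062194.
⟨p²⟩ = 2.5281.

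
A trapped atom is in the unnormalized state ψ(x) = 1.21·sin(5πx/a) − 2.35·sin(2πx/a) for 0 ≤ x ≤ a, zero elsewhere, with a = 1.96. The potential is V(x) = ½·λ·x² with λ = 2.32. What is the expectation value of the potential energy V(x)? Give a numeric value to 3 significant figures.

1.51

⟨V⟩ = ∫ V(x)·|ψ|² dx / ∫|ψ|² dx.
On 0 ≤ x ≤ a (j ≠ l): ∫sin²(jπx/a) dx = a/2, ∫sin(jπx/a)·sin(lπx/a) dx = 0; diagonal moments ∫x·sin²(jπx/a) dx = a²/4, ∫x²·sin²(jπx/a) dx = a³·(1/6 − 1/(4j²π²)); cross terms ∫x·sin(jπx/a)·sin(lπx/a) dx = 0 for j + l even and −4jla²/(π²(j² − l²)²) for j + l odd, ∫x²·sin(jπx/a)·sin(lπx/a) dx = (−1)^(j+l)·4jla³/(π²(j² − l²)²); higher powers the same way via product-to-sum and parts.
State is unnormalized: ∫|ψ|² dx = 6.8469, and ∫ψ*·V(x)·ψ dx = 10.309, so ⟨V⟩ = 10.309 / 6.8469.
⟨V⟩ = 1.5056.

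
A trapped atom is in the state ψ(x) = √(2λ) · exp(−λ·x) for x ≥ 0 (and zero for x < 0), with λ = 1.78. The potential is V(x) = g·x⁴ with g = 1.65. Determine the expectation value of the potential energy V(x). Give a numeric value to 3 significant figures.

⟨V⟩ = ∫ V(x)·|ψ|² dx.
Every integrand reduces to terms xʲ·e^(−2λx) on [0, ∞); use ∫₀^∞ xʲ·e^(−2λx) dx = j!/(2λ)^(j+1).
⟨V⟩ = 0.24654.

0.247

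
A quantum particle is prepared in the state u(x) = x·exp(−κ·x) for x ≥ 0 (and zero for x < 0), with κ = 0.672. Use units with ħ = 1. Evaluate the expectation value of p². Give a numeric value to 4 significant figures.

p² u = −ħ² d²u/dx²; ⟨p²⟩ = −ħ² ∫ u*·u'' dx / ∫|u|² dx.
Differentiate x·exp(−κ·x) with the product rule; every integrand then reduces to terms xʲ·e^(−2κx) on [0, ∞), with ∫₀^∞ xʲ·e^(−2κx) dx = j!/(2κ)^(j+1).
State is unnormalized: ∫|u|² dx = 0.82382, and ∫u*·(−ħ² u'') dx = 0.37202, so ⟨p²⟩ = 0.37202 / 0.82382.
⟨p²⟩ = 0.45158.

0.4516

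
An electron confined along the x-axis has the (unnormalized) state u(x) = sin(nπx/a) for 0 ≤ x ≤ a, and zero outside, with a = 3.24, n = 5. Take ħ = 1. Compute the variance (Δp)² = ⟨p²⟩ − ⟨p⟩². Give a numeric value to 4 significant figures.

Compute ⟨p⟩ and ⟨p²⟩ separately; (Δp)² = ⟨p²⟩ − ⟨p⟩².
d/dx sin(nπx/a) = (nπ/a)·cos(nπx/a) and d²/dx² sin(nπx/a) = −(nπ/a)²·sin(nπx/a); on 0 ≤ x ≤ a, ∫sin²(nπx/a) dx = a/2 and ∫sin(nπx/a)·cos(nπx/a) dx = 0.
Normalization: ∫|u|² dx = 1.6200.
⟨p⟩ = 0.0000 and ⟨p²⟩ = 23.504.
(Δp)² = 23.504 − (0.0000)² = 23.504.

23.50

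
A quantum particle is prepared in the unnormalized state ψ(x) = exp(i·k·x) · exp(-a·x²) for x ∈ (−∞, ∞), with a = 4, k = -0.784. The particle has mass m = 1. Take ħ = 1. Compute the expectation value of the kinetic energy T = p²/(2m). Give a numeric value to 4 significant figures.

T = −(ħ²/2m) d²/dx², so ⟨T⟩ = −(ħ²/2m) ∫ ψ*·ψ'' dx / ∫|ψ|² dx; with m = 1.
Gaussian moments: ∫x^(2j)·e^(−2ax²) dx = (2j−1)!!/(4a)^j · √(π/(2a)), odd powers integrate to 0; here √(π/(2a)) = 0.62666. Derivatives: ψ′ = (ik − 2ax)·ψ, ψ″ = ((ik − 2ax)² − 2a)·ψ; the odd-in-x pieces drop out.
State is unnormalized: ∫|ψ|² dx = 0.62666, and ∫ψ*·(−ħ²/2m · ψ'') dx = 1.4459, so ⟨T⟩ = 1.4459 / 0.62666.
⟨T⟩ = 2.3073.

2.307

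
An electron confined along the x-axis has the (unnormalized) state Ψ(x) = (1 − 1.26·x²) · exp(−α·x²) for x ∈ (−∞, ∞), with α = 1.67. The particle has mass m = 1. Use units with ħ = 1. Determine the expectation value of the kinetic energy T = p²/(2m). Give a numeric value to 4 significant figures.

1.862

T = −(ħ²/2m) d²/dx², so ⟨T⟩ = −(ħ²/2m) ∫ Ψ*·Ψ'' dx / ∫|Ψ|² dx; with m = 1.
Expand each integrand as polynomial × e^(−2αx²) and use ∫x^(2j)·e^(−2αx²) dx = (2j−1)!!/(4α)^j · √(π/(2α)), odd powers → 0; here √(π/(2α)) = 0.96984. Differentiate with the product rule, d/dx e^(−αx²) = −2αx·e^(−αx²).
State is unnormalized: ∫|Ψ|² dx = 0.70749, and ∫Ψ*·(−ħ²/2m · Ψ'') dx = 1.3170, so ⟨T⟩ = 1.3170 / 0.70749.
⟨T⟩ = 1.8615.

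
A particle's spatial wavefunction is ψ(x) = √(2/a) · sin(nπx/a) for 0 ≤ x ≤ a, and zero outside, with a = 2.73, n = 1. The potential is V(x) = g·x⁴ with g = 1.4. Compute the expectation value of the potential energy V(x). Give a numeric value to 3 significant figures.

8.87

⟨V⟩ = ∫ V(x)·|ψ|² dx.
With sin²θ = (1 − cos2θ)/2 on 0 ≤ x ≤ a: ∫sin²(nπx/a) dx = a/2, ∫x·sin²(nπx/a) dx = a²/4, ∫x²·sin²(nπx/a) dx = a³·(1/6 − 1/(4n²π²)); higher powers xᵏ the same way, integrating xᵏ·cos(2nπx/a) by parts.
⟨V⟩ = 8.8711.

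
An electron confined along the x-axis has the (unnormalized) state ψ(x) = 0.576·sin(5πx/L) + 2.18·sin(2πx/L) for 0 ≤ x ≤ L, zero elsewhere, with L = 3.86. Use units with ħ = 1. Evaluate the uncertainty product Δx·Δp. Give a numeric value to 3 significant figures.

Δx = √(⟨x²⟩−⟨x⟩²), Δp = √(⟨p²⟩−⟨p⟩²).
On 0 ≤ x ≤ L (j ≠ l): ∫sin²(jπx/L) dx = L/2, ∫sin(jπx/L)·sin(lπx/L) dx = 0; diagonal moments ∫x·sin²(jπx/L) dx = L²/4, ∫x²·sin²(jπx/L) dx = L³·(1/6 − 1/(4j²π²)); cross terms ∫x·sin(jπx/L)·sin(lπx/L) dx = 0 for j + l even and −4jlL²/(π²(j² − l²)²) for j + l odd, ∫x²·sin(jπx/L)·sin(lπx/L) dx = (−1)^(j+l)·4jlL³/(π²(j² − l²)²); higher powers the same way via product-to-sum and parts. d²/dx² sin(jπx/L) = −(jπ/L)²·sin(jπx/L); on 0 ≤ x ≤ L, ∫sin²(jπx/L) dx = L/2 and ∫sin(jπx/L)·sin(lπx/L) dx = 0 for j ≠ l, so only diagonal terms survive in ∫|ψ|² and ∫ψ·ψ″; ∫ψ·ψ′ dx = [ψ²/2] between the walls = 0.
Normalization: ∫|ψ|² dx = 9.8125.
⟨x⟩ = 1.8950, ⟨x²⟩ = 4.6529 ⇒ Δx = 1.0306.
⟨p⟩ = 0.0000, ⟨p²⟩ = 3.5574 ⇒ Δp = 1.8861.
Δx·Δp = 1.9437.

1.94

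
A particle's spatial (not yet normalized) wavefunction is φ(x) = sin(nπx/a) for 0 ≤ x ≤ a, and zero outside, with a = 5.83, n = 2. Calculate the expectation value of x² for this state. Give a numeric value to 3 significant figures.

⟨x²⟩ = ∫ x²·|φ|² dx / ∫|φ|² dx (integrals over the domain).
With sin²θ = (1 − cos2θ)/2 on 0 ≤ x ≤ a: ∫sin²(nπx/a) dx = a/2, ∫x·sin²(nπx/a) dx = a²/4, ∫x²·sin²(nπx/a) dx = a³·(1/6 − 1/(4n²π²)); higher powers xᵏ the same way, integrating xᵏ·cos(2nπx/a) by parts.
State is unnormalized: ∫|φ|² dx = 2.9150, and ∫φ*·x²·φ dx = 31.771, so ⟨x²⟩ = 31.771 / 2.9150.
⟨x²⟩ = 10.899.

10.9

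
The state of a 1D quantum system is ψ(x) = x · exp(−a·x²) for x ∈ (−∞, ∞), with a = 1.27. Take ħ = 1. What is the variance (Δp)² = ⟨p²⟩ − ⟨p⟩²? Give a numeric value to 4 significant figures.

3.810

Compute ⟨p⟩ and ⟨p²⟩ separately; (Δp)² = ⟨p²⟩ − ⟨p⟩².
Expand each integrand as polynomial × e^(−2ax²) and use ∫x^(2j)·e^(−2ax²) dx = (2j−1)!!/(4a)^j · √(π/(2a)), odd powers → 0; here √(π/(2a)) = 1.1121. Differentiate with the product rule, d/dx e^(−ax²) = −2ax·e^(−ax²).
Normalization: ∫|ψ|² dx = 0.21892.
⟨p⟩ = 0.0000 and ⟨p²⟩ = 3.8100.
(Δp)² = 3.8100 − (0.0000)² = 3.8100.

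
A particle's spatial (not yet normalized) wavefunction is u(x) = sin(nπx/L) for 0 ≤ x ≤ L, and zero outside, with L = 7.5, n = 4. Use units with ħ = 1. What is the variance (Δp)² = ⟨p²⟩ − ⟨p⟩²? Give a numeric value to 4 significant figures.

2.807

Compute ⟨p⟩ and ⟨p²⟩ separately; (Δp)² = ⟨p²⟩ − ⟨p⟩².
d/dx sin(nπx/L) = (nπ/L)·cos(nπx/L) and d²/dx² sin(nπx/L) = −(nπ/L)²·sin(nπx/L); on 0 ≤ x ≤ L, ∫sin²(nπx/L) dx = L/2 and ∫sin(nπx/L)·cos(nπx/L) dx = 0.
Normalization: ∫|u|² dx = 3.7500.
⟨p⟩ = 0.0000 and ⟨p²⟩ = 2.8074.
(Δp)² = 2.8074 − (0.0000)² = 2.8074.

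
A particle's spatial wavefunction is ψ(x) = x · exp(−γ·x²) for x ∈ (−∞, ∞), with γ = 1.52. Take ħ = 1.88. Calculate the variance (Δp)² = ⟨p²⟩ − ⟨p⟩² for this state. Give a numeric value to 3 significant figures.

Compute ⟨p⟩ and ⟨p²⟩ separately; (Δp)² = ⟨p²⟩ − ⟨p⟩².
Expand each integrand as polynomial × e^(−2γx²) and use ∫x^(2j)·e^(−2γx²) dx = (2j−1)!!/(4γ)^j · √(π/(2γ)), odd powers → 0; here √(π/(2γ)) = 1.0166. Differentiate with the product rule, d/dx e^(−γx²) = −2γx·e^(−γx²).
Normalization: ∫|ψ|² dx = 0.16720.
⟨p⟩ = 0.0000 and ⟨p²⟩ = 16.117.
(Δp)² = 16.117 − (0.0000)² = 16.117.

16.1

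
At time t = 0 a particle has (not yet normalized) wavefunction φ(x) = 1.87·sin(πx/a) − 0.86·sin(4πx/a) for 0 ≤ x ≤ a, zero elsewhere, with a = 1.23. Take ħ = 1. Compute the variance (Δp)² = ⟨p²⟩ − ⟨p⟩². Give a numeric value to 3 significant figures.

23.6

Compute ⟨p⟩ and ⟨p²⟩ separately; (Δp)² = ⟨p²⟩ − ⟨p⟩².
d²/dx² sin(jπx/a) = −(jπ/a)²·sin(jπx/a); on 0 ≤ x ≤ a, ∫sin²(jπx/a) dx = a/2 and ∫sin(jπx/a)·sin(lπx/a) dx = 0 for j ≠ l, so only diagonal terms survive in ∫|φ|² and ∫φ·φ″; ∫φ·φ′ dx = [φ²/2] between the walls = 0.
Normalization: ∫|φ|² dx = 2.6054.
⟨p⟩ = 0.0000 and ⟨p²⟩ = 23.607.
(Δp)² = 23.607 − (0.0000)² = 23.607.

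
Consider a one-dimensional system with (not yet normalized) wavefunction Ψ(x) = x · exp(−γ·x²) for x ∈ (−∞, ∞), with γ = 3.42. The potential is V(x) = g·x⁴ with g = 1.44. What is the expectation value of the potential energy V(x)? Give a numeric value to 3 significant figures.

0.115

⟨V⟩ = ∫ V(x)·|Ψ|² dx / ∫|Ψ|² dx.
Expand each integrand as polynomial × e^(−2γx²) and use ∫x^(2j)·e^(−2γx²) dx = (2j−1)!!/(4γ)^j · √(π/(2γ)), odd powers → 0; here √(π/(2γ)) = 0.67771.
State is unnormalized: ∫|Ψ|² dx = 0.049541, and ∫Ψ*·V(x)·Ψ dx = 0.0057180, so ⟨V⟩ = 0.0057180 / 0.049541.
⟨V⟩ = 0.11542.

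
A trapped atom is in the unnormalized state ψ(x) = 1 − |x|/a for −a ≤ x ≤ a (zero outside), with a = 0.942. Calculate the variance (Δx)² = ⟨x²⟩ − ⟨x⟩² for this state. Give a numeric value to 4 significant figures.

Compute ⟨x⟩ and ⟨x²⟩ separately, then (Δx)² = ⟨x²⟩ − ⟨x⟩².
ψ is even, so ∫ over [−a, a] = 2∫₀ᵃ with ψ = 1 − x/a there: ∫₀ᵃ (1 − x/a)² dx = a/3, ∫₀ᵃ x²(1 − x/a)² dx = a³/30, ∫₀ᵃ x⁴(1 − x/a)² dx = a⁵/105.
Normalization: ∫|ψ|² dx = 0.62800.
⟨x⟩ = 0.0000 and ⟨x²⟩ = 0.088736.
(Δx)² = 0.088736 − (0.0000)² = 0.088736.

0.08874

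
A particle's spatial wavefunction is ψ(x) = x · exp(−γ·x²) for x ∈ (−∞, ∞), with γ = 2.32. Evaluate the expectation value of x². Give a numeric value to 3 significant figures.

⟨x²⟩ = ∫ x²·|ψ|² dx / ∫|ψ|² dx (integrals over the domain).
Expand each integrand as polynomial × e^(−2γx²) and use ∫x^(2j)·e^(−2γx²) dx = (2j−1)!!/(4γ)^j · √(π/(2γ)), odd powers → 0; here √(π/(2γ)) = 0.82284.
State is unnormalized: ∫|ψ|² dx = 0.088668, and ∫ψ*·x²·ψ dx = 0.028664, so ⟨x²⟩ = 0.028664 / 0.088668.
⟨x²⟩ = 0.32328.

0.323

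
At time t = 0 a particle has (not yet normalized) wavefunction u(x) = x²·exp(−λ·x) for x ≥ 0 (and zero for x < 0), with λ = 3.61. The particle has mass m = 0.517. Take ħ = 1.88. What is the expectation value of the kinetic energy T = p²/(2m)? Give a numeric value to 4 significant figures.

T = −(ħ²/2m) d²/dx², so ⟨T⟩ = −(ħ²/2m) ∫ u*·u'' dx / ∫|u|² dx; with m = 0.517.
Differentiate x²·exp(−λ·x) with the product rule; every integrand then reduces to terms xʲ·e^(−2λx) on [0, ∞), with ∫₀^∞ xʲ·e^(−2λx) dx = j!/(2λ)^(j+1).
State is unnormalized: ∫|u|² dx = 0.0012233, and ∫u*·(−ħ²/2m · u'') dx = 0.018164, so ⟨T⟩ = 0.018164 / 0.0012233.
⟨T⟩ = 14.849.

14.85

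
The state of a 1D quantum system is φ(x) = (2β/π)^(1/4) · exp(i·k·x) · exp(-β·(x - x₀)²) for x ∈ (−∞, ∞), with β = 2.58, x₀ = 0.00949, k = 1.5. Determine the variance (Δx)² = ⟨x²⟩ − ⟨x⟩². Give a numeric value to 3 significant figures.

Compute ⟨x⟩ and ⟨x²⟩ separately, then (Δx)² = ⟨x²⟩ − ⟨x⟩².
Gaussian moments (u = x − x₀): ∫u^(2j)·e^(−2βu²) du = (2j−1)!!/(4β)^j · √(π/(2β)), odd powers integrate to 0; here √(π/(2β)) = 0.78028.
⟨x⟩ = 0.0094900 and ⟨x²⟩ = 0.096989.
(Δx)² = 0.096989 − (0.0094900)² = 0.096899.

0.0969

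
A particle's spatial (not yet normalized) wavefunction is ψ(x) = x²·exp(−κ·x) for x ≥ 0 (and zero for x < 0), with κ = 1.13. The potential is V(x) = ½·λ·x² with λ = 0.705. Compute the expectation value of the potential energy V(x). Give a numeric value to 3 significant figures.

2.07

⟨V⟩ = ∫ V(x)·|ψ|² dx / ∫|ψ|² dx.
Every integrand reduces to terms xʲ·e^(−2κx) on [0, ∞); use ∫₀^∞ xʲ·e^(−2κx) dx = j!/(2κ)^(j+1).
State is unnormalized: ∫|ψ|² dx = 0.40707, and ∫ψ*·V(x)·ψ dx = 0.84282, so ⟨V⟩ = 0.84282 / 0.40707.
⟨V⟩ = 2.0704.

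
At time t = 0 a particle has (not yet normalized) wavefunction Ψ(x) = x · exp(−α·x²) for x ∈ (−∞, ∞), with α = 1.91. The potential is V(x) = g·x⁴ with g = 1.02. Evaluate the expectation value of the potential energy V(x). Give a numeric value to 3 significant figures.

0.262

⟨V⟩ = ∫ V(x)·|Ψ|² dx / ∫|Ψ|² dx.
Expand each integrand as polynomial × e^(−2αx²) and use ∫x^(2j)·e^(−2αx²) dx = (2j−1)!!/(4α)^j · √(π/(2α)), odd powers → 0; here √(π/(2α)) = 0.90687.
State is unnormalized: ∫|Ψ|² dx = 0.11870, and ∫Ψ*·V(x)·Ψ dx = 0.031114, so ⟨V⟩ = 0.031114 / 0.11870.
⟨V⟩ = 0.26212.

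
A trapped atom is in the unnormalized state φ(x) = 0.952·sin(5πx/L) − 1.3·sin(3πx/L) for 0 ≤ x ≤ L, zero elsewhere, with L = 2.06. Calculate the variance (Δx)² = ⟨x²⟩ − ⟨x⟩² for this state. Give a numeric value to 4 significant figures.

0.1429

Compute ⟨x⟩ and ⟨x²⟩ separately, then (Δx)² = ⟨x²⟩ − ⟨x⟩².
On 0 ≤ x ≤ L (j ≠ l): ∫sin²(jπx/L) dx = L/2, ∫sin(jπx/L)·sin(lπx/L) dx = 0; diagonal moments ∫x·sin²(jπx/L) dx = L²/4, ∫x²·sin²(jπx/L) dx = L³·(1/6 − 1/(4j²π²)); cross terms ∫x·sin(jπx/L)·sin(lπx/L) dx = 0 for j + l even and −4jlL²/(π²(j² − l²)²) for j + l odd, ∫x²·sin(jπx/L)·sin(lπx/L) dx = (−1)^(j+l)·4jlL³/(π²(j² − l²)²); higher powers the same way via product-to-sum and parts.
Normalization: ∫|φ|² dx = 2.6742.
⟨x⟩ = 1.0300 and ⟨x²⟩ = 1.2038.
(Δx)² = 1.2038 − (1.0300)² = 0.14294.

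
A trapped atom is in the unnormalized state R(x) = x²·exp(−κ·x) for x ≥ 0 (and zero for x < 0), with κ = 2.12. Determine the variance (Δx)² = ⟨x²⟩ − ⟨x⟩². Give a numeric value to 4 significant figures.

0.2781

Compute ⟨x⟩ and ⟨x²⟩ separately, then (Δx)² = ⟨x²⟩ − ⟨x⟩².
Every integrand reduces to terms xʲ·e^(−2κx) on [0, ∞); use ∫₀^∞ xʲ·e^(−2κx) dx = j!/(2κ)^(j+1).
Normalization: ∫|R|² dx = 0.017514.
⟨x⟩ = 1.1792 and ⟨x²⟩ = 1.6687.
(Δx)² = 1.6687 − (1.1792)² = 0.27812.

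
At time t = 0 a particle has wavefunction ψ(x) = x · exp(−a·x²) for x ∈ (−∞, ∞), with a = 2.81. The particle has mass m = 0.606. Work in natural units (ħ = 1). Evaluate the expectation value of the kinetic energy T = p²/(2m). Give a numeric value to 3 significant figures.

T = −(ħ²/2m) d²/dx², so ⟨T⟩ = −(ħ²/2m) ∫ ψ*·ψ'' dx / ∫|ψ|² dx; with m = 0.606.
Expand each integrand as polynomial × e^(−2ax²) and use ∫x^(2j)·e^(−2ax²) dx = (2j−1)!!/(4a)^j · √(π/(2a)), odd powers → 0; here √(π/(2a)) = 0.74766. Differentiate with the product rule, d/dx e^(−ax²) = −2ax·e^(−ax²).
State is unnormalized: ∫|ψ|² dx = 0.066518, and ∫ψ*·(−ħ²/2m · ψ'') dx = 0.46266, so ⟨T⟩ = 0.46266 / 0.066518.
⟨T⟩ = 6.9554.

6.96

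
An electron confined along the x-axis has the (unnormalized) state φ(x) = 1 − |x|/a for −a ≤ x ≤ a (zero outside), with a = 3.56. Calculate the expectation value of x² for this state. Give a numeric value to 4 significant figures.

1.267

⟨x²⟩ = ∫ x²·|φ|² dx / ∫|φ|² dx (integrals over the domain).
φ is even, so ∫ over [−a, a] = 2∫₀ᵃ with φ = 1 − x/a there: ∫₀ᵃ (1 − x/a)² dx = a/3, ∫₀ᵃ x²(1 − x/a)² dx = a³/30, ∫₀ᵃ x⁴(1 − x/a)² dx = a⁵/105.
State is unnormalized: ∫|φ|² dx = 2.3733, and ∫φ*·x²·φ dx = 3.0079, so ⟨x²⟩ = 3.0079 / 2.3733.
⟨x²⟩ = 1.2674.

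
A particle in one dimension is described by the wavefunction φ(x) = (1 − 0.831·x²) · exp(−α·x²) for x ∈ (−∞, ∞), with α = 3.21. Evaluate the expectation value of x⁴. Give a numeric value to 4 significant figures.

⟨x⁴⟩ = ∫ x⁴·|φ|² dx / ∫|φ|² dx (integrals over the domain).
Expand each integrand as polynomial × e^(−2αx²) and use ∫x^(2j)·e^(−2αx²) dx = (2j−1)!!/(4α)^j · √(π/(2α)), odd powers → 0; here √(π/(2α)) = 0.69953.
State is unnormalized: ∫|φ|² dx = 0.61778, and ∫φ*·x⁴·φ dx = 0.0063570, so ⟨x⁴⟩ = 0.0063570 / 0.61778.
⟨x⁴⟩ = 0.010290.

0.01029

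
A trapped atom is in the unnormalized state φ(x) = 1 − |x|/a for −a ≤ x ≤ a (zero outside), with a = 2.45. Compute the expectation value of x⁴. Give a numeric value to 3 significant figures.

⟨x⁴⟩ = ∫ x⁴·|φ|² dx / ∫|φ|² dx (integrals over the domain).
φ is even, so ∫ over [−a, a] = 2∫₀ᵃ with φ = 1 − x/a there: ∫₀ᵃ (1 − x/a)² dx = a/3, ∫₀ᵃ x²(1 − x/a)² dx = a³/30, ∫₀ᵃ x⁴(1 − x/a)² dx = a⁵/105.
State is unnormalized: ∫|φ|² dx = 1.6333, and ∫φ*·x⁴·φ dx = 1.6814, so ⟨x⁴⟩ = 1.6814 / 1.6333.
⟨x⁴⟩ = 1.0294.

1.03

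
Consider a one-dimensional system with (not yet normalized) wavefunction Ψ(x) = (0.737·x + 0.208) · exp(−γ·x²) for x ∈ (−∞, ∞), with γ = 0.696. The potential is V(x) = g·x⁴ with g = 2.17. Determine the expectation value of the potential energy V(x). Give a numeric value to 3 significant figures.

3.59

⟨V⟩ = ∫ V(x)·|Ψ|² dx / ∫|Ψ|² dx.
Expand each integrand as polynomial × e^(−2γx²) and use ∫x^(2j)·e^(−2γx²) dx = (2j−1)!!/(4γ)^j · √(π/(2γ)), odd powers → 0; here √(π/(2γ)) = 1.5023.
State is unnormalized: ∫|Ψ|² dx = 0.35810, and ∫Ψ*·V(x)·Ψ dx = 1.2855, so ⟨V⟩ = 1.2855 / 0.35810.
⟨V⟩ = 3.5899.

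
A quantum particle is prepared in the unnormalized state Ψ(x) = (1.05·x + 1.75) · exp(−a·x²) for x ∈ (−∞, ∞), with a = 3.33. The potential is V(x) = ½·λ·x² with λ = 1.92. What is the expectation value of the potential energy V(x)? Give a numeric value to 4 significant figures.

0.07587

⟨V⟩ = ∫ V(x)·|Ψ|² dx / ∫|Ψ|² dx.
Expand each integrand as polynomial × e^(−2ax²) and use ∫x^(2j)·e^(−2ax²) dx = (2j−1)!!/(4a)^j · √(π/(2a)), odd powers → 0; here √(π/(2a)) = 0.68681.
State is unnormalized: ∫|Ψ|² dx = 2.1602, and ∫Ψ*·V(x)·Ψ dx = 0.16388, so ⟨V⟩ = 0.16388 / 2.1602.
⟨V⟩ = 0.075865.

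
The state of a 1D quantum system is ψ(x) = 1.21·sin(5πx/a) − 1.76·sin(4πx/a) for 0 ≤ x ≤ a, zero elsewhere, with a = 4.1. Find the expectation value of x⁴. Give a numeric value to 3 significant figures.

95.6

⟨x⁴⟩ = ∫ x⁴·|ψ|² dx / ∫|ψ|² dx (integrals over the domain).
On 0 ≤ x ≤ a (j ≠ l): ∫sin²(jπx/a) dx = a/2, ∫sin(jπx/a)·sin(lπx/a) dx = 0; diagonal moments ∫x·sin²(jπx/a) dx = a²/4, ∫x²·sin²(jπx/a) dx = a³·(1/6 − 1/(4j²π²)); cross terms ∫x·sin(jπx/a)·sin(lπx/a) dx = 0 for j + l even and −4jla²/(π²(j² − l²)²) for j + l odd, ∫x²·sin(jπx/a)·sin(lπx/a) dx = (−1)^(j+l)·4jla³/(π²(j² − l²)²); higher powers the same way via product-to-sum and parts.
State is unnormalized: ∫|ψ|² dx = 9.3515, and ∫ψ*·x⁴·ψ dx = 893.63, so ⟨x⁴⟩ = 893.63 / 9.3515.
⟨x⁴⟩ = 95.560.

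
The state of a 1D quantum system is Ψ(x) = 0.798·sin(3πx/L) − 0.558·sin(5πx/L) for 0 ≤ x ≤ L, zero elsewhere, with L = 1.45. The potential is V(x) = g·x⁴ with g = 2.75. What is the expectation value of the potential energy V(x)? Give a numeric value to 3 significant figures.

1.42

⟨V⟩ = ∫ V(x)·|Ψ|² dx / ∫|Ψ|² dx.
On 0 ≤ x ≤ L (j ≠ l): ∫sin²(jπx/L) dx = L/2, ∫sin(jπx/L)·sin(lπx/L) dx = 0; diagonal moments ∫x·sin²(jπx/L) dx = L²/4, ∫x²·sin²(jπx/L) dx = L³·(1/6 − 1/(4j²π²)); cross terms ∫x·sin(jπx/L)·sin(lπx/L) dx = 0 for j + l even and −4jlL²/(π²(j² − l²)²) for j + l odd, ∫x²·sin(jπx/L)·sin(lπx/L) dx = (−1)^(j+l)·4jlL³/(π²(j² − l²)²); higher powers the same way via product-to-sum and parts.
State is unnormalized: ∫|Ψ|² dx = 0.68742, and ∫Ψ*·V(x)·Ψ dx = 0.97298, so ⟨V⟩ = 0.97298 / 0.68742.
⟨V⟩ = 1.4154.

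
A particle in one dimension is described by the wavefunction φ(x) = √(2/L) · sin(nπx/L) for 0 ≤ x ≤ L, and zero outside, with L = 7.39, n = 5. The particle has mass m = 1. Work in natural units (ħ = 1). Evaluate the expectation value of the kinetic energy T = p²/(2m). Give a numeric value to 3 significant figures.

2.26

T = −(ħ²/2m) d²/dx², so ⟨T⟩ = −(ħ²/2m) ∫ φ*·φ'' dx; with m = 1.
d/dx sin(nπx/L) = (nπ/L)·cos(nπx/L) and d²/dx² sin(nπx/L) = −(nπ/L)²·sin(nπx/L); on 0 ≤ x ≤ L, ∫sin²(nπx/L) dx = L/2 and ∫sin(nπx/L)·cos(nπx/L) dx = 0.
⟨T⟩ = 2.2590.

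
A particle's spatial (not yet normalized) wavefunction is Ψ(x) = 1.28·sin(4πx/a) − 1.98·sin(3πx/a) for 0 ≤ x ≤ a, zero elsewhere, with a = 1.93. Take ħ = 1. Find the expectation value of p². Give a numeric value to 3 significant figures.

p² Ψ = −ħ² d²Ψ/dx²; ⟨p²⟩ = −ħ² ∫ Ψ*·Ψ'' dx / ∫|Ψ|² dx.
d²/dx² sin(jπx/a) = −(jπ/a)²·sin(jπx/a); on 0 ≤ x ≤ a, ∫sin²(jπx/a) dx = a/2 and ∫sin(jπx/a)·sin(lπx/a) dx = 0 for j ≠ l, so only diagonal terms survive in ∫|Ψ|² and ∫Ψ·Ψ″; ∫Ψ·Ψ′ dx = [Ψ²/2] between the walls = 0.
State is unnormalized: ∫|Ψ|² dx = 5.3642, and ∫Ψ*·(−ħ² Ψ'') dx = 157.24, so ⟨p²⟩ = 157.24 / 5.3642.
⟨p²⟩ = 29.313.

29.3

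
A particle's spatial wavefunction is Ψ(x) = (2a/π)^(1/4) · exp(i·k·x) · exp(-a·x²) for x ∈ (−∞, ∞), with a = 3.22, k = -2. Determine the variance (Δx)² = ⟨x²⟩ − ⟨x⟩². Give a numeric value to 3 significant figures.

Compute ⟨x⟩ and ⟨x²⟩ separately, then (Δx)² = ⟨x²⟩ − ⟨x⟩².
Gaussian moments: ∫x^(2j)·e^(−2ax²) dx = (2j−1)!!/(4a)^j · √(π/(2a)), odd powers integrate to 0; here √(π/(2a)) = 0.69844.
⟨x⟩ = 0.0000 and ⟨x²⟩ = 0.077640.
(Δx)² = 0.077640 − (0.0000)² = 0.077640.

0.0776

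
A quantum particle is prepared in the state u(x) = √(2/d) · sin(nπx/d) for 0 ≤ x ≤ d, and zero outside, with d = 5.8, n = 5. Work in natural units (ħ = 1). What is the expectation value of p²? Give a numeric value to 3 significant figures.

7.33

p² u = −ħ² d²u/dx²; ⟨p²⟩ = −ħ² ∫ u*·u'' dx.
d/dx sin(nπx/d) = (nπ/d)·cos(nπx/d) and d²/dx² sin(nπx/d) = −(nπ/d)²·sin(nπx/d); on 0 ≤ x ≤ d, ∫sin²(nπx/d) dx = d/2 and ∫sin(nπx/d)·cos(nπx/d) dx = 0.
⟨p²⟩ = 7.3347.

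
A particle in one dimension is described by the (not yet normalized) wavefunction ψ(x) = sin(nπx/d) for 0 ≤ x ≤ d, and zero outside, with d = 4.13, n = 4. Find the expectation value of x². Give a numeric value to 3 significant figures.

5.63

⟨x²⟩ = ∫ x²·|ψ|² dx / ∫|ψ|² dx (integrals over the domain).
With sin²θ = (1 − cos2θ)/2 on 0 ≤ x ≤ d: ∫sin²(nπx/d) dx = d/2, ∫x·sin²(nπx/d) dx = d²/4, ∫x²·sin²(nπx/d) dx = d³·(1/6 − 1/(4n²π²)); higher powers xᵏ the same way, integrating xᵏ·cos(2nπx/d) by parts.
State is unnormalized: ∫|ψ|² dx = 2.0650, and ∫ψ*·x²·ψ dx = 11.629, so ⟨x²⟩ = 11.629 / 2.0650.
⟨x²⟩ = 5.6316.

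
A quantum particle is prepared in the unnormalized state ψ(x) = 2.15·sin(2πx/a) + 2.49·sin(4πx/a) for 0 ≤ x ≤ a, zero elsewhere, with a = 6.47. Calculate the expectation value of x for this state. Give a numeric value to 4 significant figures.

3.235

⟨x⟩ = ∫ x·|ψ|² dx / ∫|ψ|² dx (integrals over the domain).
On 0 ≤ x ≤ a (j ≠ l): ∫sin²(jπx/a) dx = a/2, ∫sin(jπx/a)·sin(lπx/a) dx = 0; diagonal moments ∫x·sin²(jπx/a) dx = a²/4, ∫x²·sin²(jπx/a) dx = a³·(1/6 − 1/(4j²π²)); cross terms ∫x·sin(jπx/a)·sin(lπx/a) dx = 0 for j + l even and −4jla²/(π²(j² − l²)²) for j + l odd, ∫x²·sin(jπx/a)·sin(lπx/a) dx = (−1)^(j+l)·4jla³/(π²(j² − l²)²); higher powers the same way via product-to-sum and parts.
State is unnormalized: ∫|ψ|² dx = 35.011, and ∫ψ*·x·ψ dx = 113.26, so ⟨x⟩ = 113.26 / 35.011.
⟨x⟩ = 3.2350.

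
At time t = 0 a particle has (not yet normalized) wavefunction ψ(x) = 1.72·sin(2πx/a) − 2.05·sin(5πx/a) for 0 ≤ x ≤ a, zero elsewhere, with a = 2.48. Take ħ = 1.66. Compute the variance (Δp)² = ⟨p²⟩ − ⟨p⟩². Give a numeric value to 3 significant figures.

72.2

Compute ⟨p⟩ and ⟨p²⟩ separately; (Δp)² = ⟨p²⟩ − ⟨p⟩².
d²/dx² sin(jπx/a) = −(jπ/a)²·sin(jπx/a); on 0 ≤ x ≤ a, ∫sin²(jπx/a) dx = a/2 and ∫sin(jπx/a)·sin(lπx/a) dx = 0 for j ≠ l, so only diagonal terms survive in ∫|ψ|² and ∫ψ·ψ″; ∫ψ·ψ′ dx = [ψ²/2] between the walls = 0.
Normalization: ∫|ψ|² dx = 8.8795.
⟨p⟩ = 0.0000 and ⟨p²⟩ = 72.185.
(Δp)² = 72.185 − (0.0000)² = 72.185.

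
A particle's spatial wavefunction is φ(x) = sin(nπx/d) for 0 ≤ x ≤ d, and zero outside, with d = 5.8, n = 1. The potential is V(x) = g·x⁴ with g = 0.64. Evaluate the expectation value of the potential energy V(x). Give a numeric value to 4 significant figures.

⟨V⟩ = ∫ V(x)·|φ|² dx / ∫|φ|² dx.
With sin²θ = (1 − cos2θ)/2 on 0 ≤ x ≤ d: ∫sin²(nπx/d) dx = d/2, ∫x·sin²(nπx/d) dx = d²/4, ∫x²·sin²(nπx/d) dx = d³·(1/6 − 1/(4n²π²)); higher powers xᵏ the same way, integrating xᵏ·cos(2nπx/d) by parts.
State is unnormalized: ∫|φ|² dx = 2.9000, and ∫φ*·V(x)·φ dx = 239.60, so ⟨V⟩ = 239.60 / 2.9000.
⟨V⟩ = 82.621.

82.62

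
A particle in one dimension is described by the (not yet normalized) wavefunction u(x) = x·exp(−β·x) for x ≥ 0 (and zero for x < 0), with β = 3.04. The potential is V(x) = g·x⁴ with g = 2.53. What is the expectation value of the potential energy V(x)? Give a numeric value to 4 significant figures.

⟨V⟩ = ∫ V(x)·|u|² dx / ∫|u|² dx.
Every integrand reduces to terms xʲ·e^(−2βx) on [0, ∞); use ∫₀^∞ xʲ·e^(−2βx) dx = j!/(2β)^(j+1).
State is unnormalized: ∫|u|² dx = 0.0088986, and ∫u*·V(x)·u dx = 0.0059310, so ⟨V⟩ = 0.0059310 / 0.0088986.
⟨V⟩ = 0.66651.

0.6665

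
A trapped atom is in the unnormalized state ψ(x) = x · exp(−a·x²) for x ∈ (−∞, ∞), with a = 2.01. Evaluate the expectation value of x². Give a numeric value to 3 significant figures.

0.373

⟨x²⟩ = ∫ x²·|ψ|² dx / ∫|ψ|² dx (integrals over the domain).
Expand each integrand as polynomial × e^(−2ax²) and use ∫x^(2j)·e^(−2ax²) dx = (2j−1)!!/(4a)^j · √(π/(2a)), odd powers → 0; here √(π/(2a)) = 0.88402.
State is unnormalized: ∫|ψ|² dx = 0.10995, and ∫ψ*·x²·ψ dx = 0.041027, so ⟨x²⟩ = 0.041027 / 0.10995.
⟨x²⟩ = 0.37313.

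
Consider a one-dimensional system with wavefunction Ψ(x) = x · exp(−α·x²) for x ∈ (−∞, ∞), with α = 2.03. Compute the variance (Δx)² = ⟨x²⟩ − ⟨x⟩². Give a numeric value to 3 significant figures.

Compute ⟨x⟩ and ⟨x²⟩ separately, then (Δx)² = ⟨x²⟩ − ⟨x⟩².
Expand each integrand as polynomial × e^(−2αx²) and use ∫x^(2j)·e^(−2αx²) dx = (2j−1)!!/(4α)^j · √(π/(2α)), odd powers → 0; here √(π/(2α)) = 0.87965.
Normalization: ∫|Ψ|² dx = 0.10833.
⟨x⟩ = 0.0000 and ⟨x²⟩ = 0.36946.
(Δx)² = 0.36946 − (0.0000)² = 0.36946.

0.369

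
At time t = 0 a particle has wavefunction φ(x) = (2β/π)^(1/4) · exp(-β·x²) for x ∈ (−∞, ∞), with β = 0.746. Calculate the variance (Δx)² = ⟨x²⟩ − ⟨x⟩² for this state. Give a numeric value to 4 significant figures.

Compute ⟨x⟩ and ⟨x²⟩ separately, then (Δx)² = ⟨x²⟩ − ⟨x⟩².
Gaussian moments: ∫x^(2j)·e^(−2βx²) dx = (2j−1)!!/(4β)^j · √(π/(2β)), odd powers integrate to 0; here √(π/(2β)) = 1.4511.
⟨x⟩ = 0.0000 and ⟨x²⟩ = 0.33512.
(Δx)² = 0.33512 − (0.0000)² = 0.33512.

0.3351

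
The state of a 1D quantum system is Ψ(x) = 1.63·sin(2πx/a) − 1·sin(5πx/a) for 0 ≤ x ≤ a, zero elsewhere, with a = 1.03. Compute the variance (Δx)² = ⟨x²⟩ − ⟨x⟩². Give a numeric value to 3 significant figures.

Compute ⟨x⟩ and ⟨x²⟩ separately, then (Δx)² = ⟨x²⟩ − ⟨x⟩².
On 0 ≤ x ≤ a (j ≠ l): ∫sin²(jπx/a) dx = a/2, ∫sin(jπx/a)·sin(lπx/a) dx = 0; diagonal moments ∫x·sin²(jπx/a) dx = a²/4, ∫x²·sin²(jπx/a) dx = a³·(1/6 − 1/(4j²π²)); cross terms ∫x·sin(jπx/a)·sin(lπx/a) dx = 0 for j + l even and −4jla²/(π²(j² − l²)²) for j + l odd, ∫x²·sin(jπx/a)·sin(lπx/a) dx = (−1)^(j+l)·4jla³/(π²(j² − l²)²); higher powers the same way via product-to-sum and parts.
Normalization: ∫|Ψ|² dx = 1.8833.
⟨x⟩ = 0.53188 and ⟨x²⟩ = 0.36067.
(Δx)² = 0.36067 − (0.53188)² = 0.077773.

0.0778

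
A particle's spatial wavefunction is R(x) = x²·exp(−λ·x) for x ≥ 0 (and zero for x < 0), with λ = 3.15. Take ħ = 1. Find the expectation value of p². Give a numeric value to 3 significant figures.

p² R = −ħ² d²R/dx²; ⟨p²⟩ = −ħ² ∫ R*·R'' dx / ∫|R|² dx.
Differentiate x²·exp(−λ·x) with the product rule; every integrand then reduces to terms xʲ·e^(−2λx) on [0, ∞), with ∫₀^∞ xʲ·e^(−2λx) dx = j!/(2λ)^(j+1).
State is unnormalized: ∫|R|² dx = 0.0024183, and ∫R*·(−ħ² R'') dx = 0.0079985, so ⟨p²⟩ = 0.0079985 / 0.0024183.
⟨p²⟩ = 3.3075.

3.31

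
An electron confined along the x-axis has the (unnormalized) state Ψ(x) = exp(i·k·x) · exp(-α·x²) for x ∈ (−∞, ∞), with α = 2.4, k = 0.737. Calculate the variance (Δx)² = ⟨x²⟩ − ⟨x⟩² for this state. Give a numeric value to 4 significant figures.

0.1042

Compute ⟨x⟩ and ⟨x²⟩ separately, then (Δx)² = ⟨x²⟩ − ⟨x⟩².
Gaussian moments: ∫x^(2j)·e^(−2αx²) dx = (2j−1)!!/(4α)^j · √(π/(2α)), odd powers integrate to 0; here √(π/(2α)) = 0.80901.
Normalization: ∫|Ψ|² dx = 0.80901.
⟨x⟩ = 0.0000 and ⟨x²⟩ = 0.10417.
(Δx)² = 0.10417 − (0.0000)² = 0.10417.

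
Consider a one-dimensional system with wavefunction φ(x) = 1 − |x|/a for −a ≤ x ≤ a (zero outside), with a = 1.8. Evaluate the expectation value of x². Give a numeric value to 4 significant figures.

0.3240

⟨x²⟩ = ∫ x²·|φ|² dx / ∫|φ|² dx (integrals over the domain).
φ is even, so ∫ over [−a, a] = 2∫₀ᵃ with φ = 1 − x/a there: ∫₀ᵃ (1 − x/a)² dx = a/3, ∫₀ᵃ x²(1 − x/a)² dx = a³/30, ∫₀ᵃ x⁴(1 − x/a)² dx = a⁵/105.
State is unnormalized: ∫|φ|² dx = 1.2000, and ∫φ*·x²·φ dx = 0.38880, so ⟨x²⟩ = 0.38880 / 1.2000.
⟨x²⟩ = 0.32400.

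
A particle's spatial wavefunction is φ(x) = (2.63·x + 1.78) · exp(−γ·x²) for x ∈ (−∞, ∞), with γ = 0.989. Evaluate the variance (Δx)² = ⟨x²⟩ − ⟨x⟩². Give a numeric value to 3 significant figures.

Compute ⟨x⟩ and ⟨x²⟩ separately, then (Δx)² = ⟨x²⟩ − ⟨x⟩².
Expand each integrand as polynomial × e^(−2γx²) and use ∫x^(2j)·e^(−2γx²) dx = (2j−1)!!/(4γ)^j · √(π/(2γ)), odd powers → 0; here √(π/(2γ)) = 1.2603.
Normalization: ∫|φ|² dx = 6.1965.
⟨x⟩ = 0.48135 and ⟨x²⟩ = 0.43256.
(Δx)² = 0.43256 − (0.48135)² = 0.20086.

0.201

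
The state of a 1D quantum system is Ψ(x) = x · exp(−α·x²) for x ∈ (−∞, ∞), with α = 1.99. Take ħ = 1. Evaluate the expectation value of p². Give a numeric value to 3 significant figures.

5.97

p² Ψ = −ħ² d²Ψ/dx²; ⟨p²⟩ = −ħ² ∫ Ψ*·Ψ'' dx / ∫|Ψ|² dx.
Expand each integrand as polynomial × e^(−2αx²) and use ∫x^(2j)·e^(−2αx²) dx = (2j−1)!!/(4α)^j · √(π/(2α)), odd powers → 0; here √(π/(2α)) = 0.88845. Differentiate with the product rule, d/dx e^(−αx²) = −2αx·e^(−αx²).
State is unnormalized: ∫|Ψ|² dx = 0.11161, and ∫Ψ*·(−ħ² Ψ'') dx = 0.66634, so ⟨p²⟩ = 0.66634 / 0.11161.
⟨p²⟩ = 5.9700.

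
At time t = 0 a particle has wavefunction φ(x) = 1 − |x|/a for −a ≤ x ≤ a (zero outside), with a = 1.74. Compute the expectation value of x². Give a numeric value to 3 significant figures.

0.303

⟨x²⟩ = ∫ x²·|φ|² dx / ∫|φ|² dx (integrals over the domain).
φ is even, so ∫ over [−a, a] = 2∫₀ᵃ with φ = 1 − x/a there: ∫₀ᵃ (1 − x/a)² dx = a/3, ∫₀ᵃ x²(1 − x/a)² dx = a³/30, ∫₀ᵃ x⁴(1 − x/a)² dx = a⁵/105.
State is unnormalized: ∫|φ|² dx = 1.1600, and ∫φ*·x²·φ dx = 0.35120, so ⟨x²⟩ = 0.35120 / 1.1600.
⟨x²⟩ = 0.30276.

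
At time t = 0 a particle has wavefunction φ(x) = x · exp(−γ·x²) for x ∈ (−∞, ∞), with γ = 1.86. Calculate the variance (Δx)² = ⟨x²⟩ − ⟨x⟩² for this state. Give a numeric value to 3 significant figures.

Compute ⟨x⟩ and ⟨x²⟩ separately, then (Δx)² = ⟨x²⟩ − ⟨x⟩².
Expand each integrand as polynomial × e^(−2γx²) and use ∫x^(2j)·e^(−2γx²) dx = (2j−1)!!/(4γ)^j · √(π/(2γ)), odd powers → 0; here √(π/(2γ)) = 0.91897.
Normalization: ∫|φ|² dx = 0.12352.
⟨x⟩ = 0.0000 and ⟨x²⟩ = 0.40323.
(Δx)² = 0.40323 − (0.0000)² = 0.40323.

0.403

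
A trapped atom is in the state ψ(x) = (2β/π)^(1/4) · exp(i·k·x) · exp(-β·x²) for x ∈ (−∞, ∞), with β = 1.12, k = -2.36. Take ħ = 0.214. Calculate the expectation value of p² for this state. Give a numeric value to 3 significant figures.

p² ψ = −ħ² d²ψ/dx²; ⟨p²⟩ = −ħ² ∫ ψ*·ψ'' dx.
Gaussian moments: ∫x^(2j)·e^(−2βx²) dx = (2j−1)!!/(4β)^j · √(π/(2β)), odd powers integrate to 0; here √(π/(2β)) = 1.1843. Derivatives: ψ′ = (ik − 2βx)·ψ, ψ″ = ((ik − 2βx)² − 2β)·ψ; the odd-in-x pieces drop out.
⟨p²⟩ = 0.30636.

0.306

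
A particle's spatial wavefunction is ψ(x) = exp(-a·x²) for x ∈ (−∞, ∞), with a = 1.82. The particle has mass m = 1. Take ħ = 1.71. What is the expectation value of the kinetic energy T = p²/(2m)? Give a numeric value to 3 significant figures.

T = −(ħ²/2m) d²/dx², so ⟨T⟩ = −(ħ²/2m) ∫ ψ*·ψ'' dx / ∫|ψ|² dx; with m = 1.
Gaussian moments: ∫x^(2j)·e^(−2ax²) dx = (2j−1)!!/(4a)^j · √(π/(2a)), odd powers integrate to 0; here √(π/(2a)) = 0.92902. Derivatives: d/dx e^(−ax²) = −2ax·e^(−ax²), d²/dx² e^(−ax²) = (4a²x² − 2a)·e^(−ax²).
State is unnormalized: ∫|ψ|² dx = 0.92902, and ∫ψ*·(−ħ²/2m · ψ'') dx = 2.4721, so ⟨T⟩ = 2.4721 / 0.92902.
⟨T⟩ = 2.6609.

2.66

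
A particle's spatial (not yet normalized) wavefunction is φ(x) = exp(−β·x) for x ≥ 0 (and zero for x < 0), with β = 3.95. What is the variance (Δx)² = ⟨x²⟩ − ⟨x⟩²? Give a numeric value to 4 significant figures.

Compute ⟨x⟩ and ⟨x²⟩ separately, then (Δx)² = ⟨x²⟩ − ⟨x⟩².
Every integrand reduces to terms xʲ·e^(−2βx) on [0, ∞); use ∫₀^∞ xʲ·e^(−2βx) dx = j!/(2β)^(j+1).
Normalization: ∫|φ|² dx = 0.12658.
⟨x⟩ = 0.12658 and ⟨x²⟩ = 0.032046.
(Δx)² = 0.032046 − (0.12658)² = 0.016023.

0.01602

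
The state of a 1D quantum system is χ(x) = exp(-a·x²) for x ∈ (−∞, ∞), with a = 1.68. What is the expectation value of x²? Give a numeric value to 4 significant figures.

⟨x²⟩ = ∫ x²·|χ|² dx / ∫|χ|² dx (integrals over the domain).
Gaussian moments: ∫x^(2j)·e^(−2ax²) dx = (2j−1)!!/(4a)^j · √(π/(2a)), odd powers integrate to 0; here √(π/(2a)) = 0.96695.
State is unnormalized: ∫|χ|² dx = 0.96695, and ∫χ*·x²·χ dx = 0.14389, so ⟨x²⟩ = 0.14389 / 0.96695.
⟨x²⟩ = 0.14881.

0.1488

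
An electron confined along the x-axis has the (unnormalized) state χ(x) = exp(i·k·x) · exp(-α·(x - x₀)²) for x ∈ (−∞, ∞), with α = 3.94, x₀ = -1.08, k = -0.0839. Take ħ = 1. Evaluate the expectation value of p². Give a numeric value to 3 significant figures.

p² χ = −ħ² d²χ/dx²; ⟨p²⟩ = −ħ² ∫ χ*·χ'' dx / ∫|χ|² dx.
Gaussian moments (u = x − x₀): ∫u^(2j)·e^(−2αu²) du = (2j−1)!!/(4α)^j · √(π/(2α)), odd powers integrate to 0; here √(π/(2α)) = 0.63141. Derivatives: χ′ = (ik − 2αu)·χ, χ″ = ((ik − 2αu)² − 2α)·χ; the odd-in-u pieces drop out.
State is unnormalized: ∫|χ|² dx = 0.63141, and ∫χ*·(−ħ² χ'') dx = 2.4922, so ⟨p²⟩ = 2.4922 / 0.63141.
⟨p²⟩ = 3.9470.

3.95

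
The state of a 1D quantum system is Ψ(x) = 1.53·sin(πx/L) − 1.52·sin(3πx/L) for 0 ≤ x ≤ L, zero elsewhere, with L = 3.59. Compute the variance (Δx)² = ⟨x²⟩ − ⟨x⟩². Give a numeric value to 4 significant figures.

Compute ⟨x⟩ and ⟨x²⟩ separately, then (Δx)² = ⟨x²⟩ − ⟨x⟩².
On 0 ≤ x ≤ L (j ≠ l): ∫sin²(jπx/L) dx = L/2, ∫sin(jπx/L)·sin(lπx/L) dx = 0; diagonal moments ∫x·sin²(jπx/L) dx = L²/4, ∫x²·sin²(jπx/L) dx = L³·(1/6 − 1/(4j²π²)); cross terms ∫x·sin(jπx/L)·sin(lπx/L) dx = 0 for j + l even and −4jlL²/(π²(j² − l²)²) for j + l odd, ∫x²·sin(jπx/L)·sin(lπx/L) dx = (−1)^(j+l)·4jlL³/(π²(j² − l²)²); higher powers the same way via product-to-sum and parts.
Normalization: ∫|Ψ|² dx = 8.3491.
⟨x⟩ = 1.7950 and ⟨x²⟩ = 3.4417.
(Δx)² = 3.4417 − (1.7950)² = 0.21969.

0.2197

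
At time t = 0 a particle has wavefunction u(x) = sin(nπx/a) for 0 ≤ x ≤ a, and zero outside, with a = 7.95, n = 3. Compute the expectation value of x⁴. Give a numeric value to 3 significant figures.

755.

⟨x⁴⟩ = ∫ x⁴·|u|² dx / ∫|u|² dx (integrals over the domain).
With sin²θ = (1 − cos2θ)/2 on 0 ≤ x ≤ a: ∫sin²(nπx/a) dx = a/2, ∫x·sin²(nπx/a) dx = a²/4, ∫x²·sin²(nπx/a) dx = a³·(1/6 − 1/(4n²π²)); higher powers xᵏ the same way, integrating xᵏ·cos(2nπx/a) by parts.
State is unnormalized: ∫|u|² dx = 3.9750, and ∫u*·x⁴·u dx = 2999.9, so ⟨x⁴⟩ = 2999.9 / 3.9750.
⟨x⁴⟩ = 754.70.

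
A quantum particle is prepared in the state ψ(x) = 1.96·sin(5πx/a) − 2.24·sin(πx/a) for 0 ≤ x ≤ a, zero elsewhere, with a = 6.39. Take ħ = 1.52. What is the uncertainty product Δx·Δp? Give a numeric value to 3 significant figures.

3.49

Δx = √(⟨x²⟩−⟨x⟩²), Δp = √(⟨p²⟩−⟨p⟩²).
On 0 ≤ x ≤ a (j ≠ l): ∫sin²(jπx/a) dx = a/2, ∫sin(jπx/a)·sin(lπx/a) dx = 0; diagonal moments ∫x·sin²(jπx/a) dx = a²/4, ∫x²·sin²(jπx/a) dx = a³·(1/6 − 1/(4j²π²)); cross terms ∫x·sin(jπx/a)·sin(lπx/a) dx = 0 for j + l even and −4jla²/(π²(j² − l²)²) for j + l odd, ∫x²·sin(jπx/a)·sin(lπx/a) dx = (−1)^(j+l)·4jla³/(π²(j² − l²)²); higher powers the same way via product-to-sum and parts. d²/dx² sin(jπx/a) = −(jπ/a)²·sin(jπx/a); on 0 ≤ x ≤ a, ∫sin²(jπx/a) dx = a/2 and ∫sin(jπx/a)·sin(lπx/a) dx = 0 for j ≠ l, so only diagonal terms survive in ∫|ψ|² and ∫ψ·ψ″; ∫ψ·ψ′ dx = [ψ²/2] between the walls = 0.
Normalization: ∫|ψ|² dx = 28.305.
⟨x⟩ = 3.1950, ⟨x²⟩ = 12.118 ⇒ Δx = 1.3822.
⟨p⟩ = 0.0000, ⟨p²⟩ = 6.3703 ⇒ Δp = 2.5239.
Δx·Δp = 3.4886.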